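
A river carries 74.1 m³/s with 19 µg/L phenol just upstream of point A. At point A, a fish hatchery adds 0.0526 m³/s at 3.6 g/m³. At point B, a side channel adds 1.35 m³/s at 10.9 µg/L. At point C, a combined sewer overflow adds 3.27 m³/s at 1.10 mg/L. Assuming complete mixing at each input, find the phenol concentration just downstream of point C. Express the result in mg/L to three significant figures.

0.0661 mg/L

19 µg/L = 0.019 mg/L.
After input A: C = (74.1·0.019 + 0.0526·3.6) / 74.15 = 0.02154 mg/L.
10.9 µg/L = 0.0109 mg/L.
After input B: C = (74.15·0.02154 + 1.35·0.0109) / 75.5 = 0.02135 mg/L.
After input C: C = (75.5·0.02135 + 3.27·1.1) / 78.77 = 0.06613 mg/L.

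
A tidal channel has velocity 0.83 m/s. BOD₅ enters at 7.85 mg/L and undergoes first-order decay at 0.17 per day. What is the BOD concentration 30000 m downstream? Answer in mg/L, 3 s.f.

Travel time t = 30000 m / 0.83 m/s = 3e+04/0.83 = 3.614e+04 s = 0.4183 d.
First-order decay: C = 7.85·exp(−0.17·0.4183) = 7.85·0.9314 = 7.311 mg/L.

7.31 mg/L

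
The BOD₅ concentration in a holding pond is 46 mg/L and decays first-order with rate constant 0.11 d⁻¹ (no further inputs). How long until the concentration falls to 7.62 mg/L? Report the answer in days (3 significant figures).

16.3 d

t = ln(C₀/C)/k = ln(46/7.62)/0.11 = 1.798/0.11 = 16.34 d.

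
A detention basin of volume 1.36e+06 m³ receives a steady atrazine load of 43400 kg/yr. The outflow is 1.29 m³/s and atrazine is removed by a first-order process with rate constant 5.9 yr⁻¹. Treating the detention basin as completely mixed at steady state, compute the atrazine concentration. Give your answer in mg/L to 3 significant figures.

0.891 mg/L

Outflow Q = 1.29 m³/s × 3.156e+07 s/yr = 4.071e+07 m³/yr.
Steady-state CSTR mass balance: W = Q·C + k·V·C, so C = W/(Q + kV).
Q + kV = 4.071e+07 + 5.9·1.36e+06 = 4.873e+07 m³/yr.
C = 43400/4.873e+07 = 0.0008906 kg/m³ = 0.8906 mg/L.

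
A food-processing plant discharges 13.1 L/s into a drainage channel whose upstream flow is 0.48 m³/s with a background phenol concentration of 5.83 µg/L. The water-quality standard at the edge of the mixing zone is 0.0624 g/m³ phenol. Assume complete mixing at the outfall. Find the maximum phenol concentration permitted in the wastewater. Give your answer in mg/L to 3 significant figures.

2.14 mg/L

13.1 L/s = 0.0131 m³/s.
5.83 µg/L = 0.00583 mg/L.
Mass balance: 0.0624·0.4931 = 0.0131·Cₑ + 0.48·0.00583.
Cₑ = (0.03077 − 0.002798) / 0.0131 = 2.135 mg/L.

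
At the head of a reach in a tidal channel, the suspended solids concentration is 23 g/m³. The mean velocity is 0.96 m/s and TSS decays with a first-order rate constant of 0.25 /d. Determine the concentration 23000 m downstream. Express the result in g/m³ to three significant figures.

21.5 g/m³

Travel time t = 23000 m / 0.96 m/s = 2.3e+04/0.96 = 2.396e+04 s = 0.2773 d.
First-order decay: C = 23·exp(−0.25·0.2773) = 23·0.933 = 21.46 g/m³.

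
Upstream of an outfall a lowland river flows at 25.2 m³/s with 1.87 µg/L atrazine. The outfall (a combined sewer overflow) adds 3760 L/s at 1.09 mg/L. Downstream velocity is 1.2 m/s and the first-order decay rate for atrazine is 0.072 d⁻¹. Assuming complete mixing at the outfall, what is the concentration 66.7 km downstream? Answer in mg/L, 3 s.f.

0.137 mg/L

3760 L/s = 3.76 m³/s.
1.87 µg/L = 0.00187 mg/L.
After complete mixing, C₀ = (3.76·1.09 + 25.2·0.00187) / 28.96 = 0.1431 mg/L.
Travel time t = 6.67e+04 m / 1.2 m/s = 5.558e+04 s = 0.6433 d.
C = 0.1431·exp(−0.072·0.6433) = 0.1431·0.9547 = 0.1367 mg/L.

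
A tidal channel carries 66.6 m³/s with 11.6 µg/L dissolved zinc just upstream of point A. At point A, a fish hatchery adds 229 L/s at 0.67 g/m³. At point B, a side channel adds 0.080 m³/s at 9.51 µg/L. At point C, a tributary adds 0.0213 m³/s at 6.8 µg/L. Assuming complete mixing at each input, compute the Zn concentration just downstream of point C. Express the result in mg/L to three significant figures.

0.0138 mg/L

11.6 µg/L = 0.0116 mg/L.
229 L/s = 0.229 m³/s.
After input A: C = (66.6·0.0116 + 0.229·0.67) / 66.83 = 0.01386 mg/L.
9.51 µg/L = 0.00951 mg/L.
After input B: C = (66.83·0.01386 + 0.08·0.00951) / 66.91 = 0.01385 mg/L.
6.8 µg/L = 0.0068 mg/L.
After input C: C = (66.91·0.01385 + 0.0213·0.0068) / 66.93 = 0.01385 mg/L.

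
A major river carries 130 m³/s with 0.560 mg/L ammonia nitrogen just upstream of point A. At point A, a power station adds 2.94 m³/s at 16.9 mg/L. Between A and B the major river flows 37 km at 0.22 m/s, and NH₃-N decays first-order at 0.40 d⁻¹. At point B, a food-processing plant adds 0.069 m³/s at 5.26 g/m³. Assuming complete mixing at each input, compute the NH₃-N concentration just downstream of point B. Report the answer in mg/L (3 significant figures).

After input A: C = (130·0.56 + 2.94·16.9) / 132.9 = 0.9214 mg/L.
Over the 37 km reach to input B (t = 1.682e+05 s = 1.947 d), decay gives C = 0.9214·exp(−0.40·1.947) = 0.4229 mg/L.
After input B: C = (132.9·0.4229 + 0.069·5.26) / 133 = 0.4255 mg/L.

0.425 mg/L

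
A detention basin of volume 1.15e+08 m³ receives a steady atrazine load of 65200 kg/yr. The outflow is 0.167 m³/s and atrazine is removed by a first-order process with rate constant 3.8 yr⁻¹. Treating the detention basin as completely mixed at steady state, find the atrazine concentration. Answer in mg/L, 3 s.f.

0.147 mg/L

Outflow Q = 0.167 m³/s × 3.156e+07 s/yr = 5.27e+06 m³/yr.
Steady-state CSTR mass balance: W = Q·C + k·V·C, so C = W/(Q + kV).
Q + kV = 5.27e+06 + 3.8·1.15e+08 = 4.423e+08 m³/yr.
C = 65200/4.423e+08 = 0.0001474 kg/m³ = 0.1474 mg/L.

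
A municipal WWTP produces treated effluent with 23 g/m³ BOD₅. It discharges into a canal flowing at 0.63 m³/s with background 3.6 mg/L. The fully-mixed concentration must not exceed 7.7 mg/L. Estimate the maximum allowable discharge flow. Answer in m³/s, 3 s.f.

Mass balance at complete mixing: C_std·(Q_w + Q_r) = Q_w·C_e + Q_r·C_b.
Rearranging, Q_w = Q_r·(C_std − C_b)/(C_e − C_std) = 0.63·(7.7 − 3.6) / (23 − 7.7) = 0.1688 m³/s.

0.169 m³/s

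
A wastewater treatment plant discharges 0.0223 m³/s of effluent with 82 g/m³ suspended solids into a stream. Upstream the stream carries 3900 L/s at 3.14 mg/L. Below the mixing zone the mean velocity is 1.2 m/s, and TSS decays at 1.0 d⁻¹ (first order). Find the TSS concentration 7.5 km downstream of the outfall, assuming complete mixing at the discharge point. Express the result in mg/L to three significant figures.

3900 L/s = 3.9 m³/s.
After complete mixing, C₀ = (0.0223·82 + 3.9·3.14) / 3.922 = 3.588 mg/L.
Travel time t = 7500 m / 1.2 m/s = 6250 s = 0.07234 d.
C = 3.588·exp(−1.0·0.07234) = 3.588·0.9302 = 3.338 mg/L.

3.34 mg/L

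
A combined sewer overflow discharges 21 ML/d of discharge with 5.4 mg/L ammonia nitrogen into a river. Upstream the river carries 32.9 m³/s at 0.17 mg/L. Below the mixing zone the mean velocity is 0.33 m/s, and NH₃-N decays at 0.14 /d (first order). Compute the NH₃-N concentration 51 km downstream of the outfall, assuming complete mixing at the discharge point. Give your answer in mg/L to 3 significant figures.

21 ML/d = 0.2431 m³/s.
After complete mixing, C₀ = (0.2431·5.4 + 32.9·0.17) / 33.14 = 0.2084 mg/L.
Travel time t = 5.1e+04 m / 0.33 m/s = 1.545e+05 s = 1.789 d.
C = 0.2084·exp(−0.14·1.789) = 0.2084·0.7785 = 0.1622 mg/L.

0.162 mg/L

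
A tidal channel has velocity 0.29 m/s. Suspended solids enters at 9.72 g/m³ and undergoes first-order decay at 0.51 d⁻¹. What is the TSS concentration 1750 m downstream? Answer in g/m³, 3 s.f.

Travel time t = 1750 m / 0.29 m/s = 1750/0.29 = 6034 s = 0.06984 d.
First-order decay: C = 9.72·exp(−0.51·0.06984) = 9.72·0.965 = 9.38 g/m³.

9.38 g/m³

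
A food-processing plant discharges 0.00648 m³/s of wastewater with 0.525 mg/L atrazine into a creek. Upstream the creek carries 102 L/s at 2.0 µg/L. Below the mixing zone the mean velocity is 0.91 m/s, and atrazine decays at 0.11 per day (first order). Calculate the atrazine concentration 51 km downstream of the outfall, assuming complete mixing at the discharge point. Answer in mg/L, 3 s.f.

0.0310 mg/L

102 L/s = 0.102 m³/s.
2.0 µg/L = 0.002 mg/L.
After complete mixing, C₀ = (0.00648·0.525 + 0.102·0.002) / 0.1085 = 0.03324 mg/L.
Travel time t = 5.1e+04 m / 0.91 m/s = 5.604e+04 s = 0.6487 d.
C = 0.03324·exp(−0.11·0.6487) = 0.03324·0.9311 = 0.03095 mg/L.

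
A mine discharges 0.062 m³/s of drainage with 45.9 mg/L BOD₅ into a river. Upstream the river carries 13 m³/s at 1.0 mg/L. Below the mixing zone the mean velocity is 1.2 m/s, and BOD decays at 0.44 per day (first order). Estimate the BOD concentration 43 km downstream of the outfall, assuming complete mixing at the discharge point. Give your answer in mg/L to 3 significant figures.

After complete mixing, C₀ = (0.062·45.9 + 13·1) / 13.06 = 1.213 mg/L.
Travel time t = 4.3e+04 m / 1.2 m/s = 3.583e+04 s = 0.4147 d.
C = 1.213·exp(−0.44·0.4147) = 1.213·0.8332 = 1.011 mg/L.

1.01 mg/L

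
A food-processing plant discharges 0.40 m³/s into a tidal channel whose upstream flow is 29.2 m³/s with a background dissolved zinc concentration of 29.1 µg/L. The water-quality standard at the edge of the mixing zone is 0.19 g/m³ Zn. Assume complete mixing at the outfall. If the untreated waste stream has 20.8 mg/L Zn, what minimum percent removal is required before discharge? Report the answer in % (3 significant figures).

42.6 %

29.1 µg/L = 0.0291 mg/L.
Mass balance: 0.19·29.6 = 0.4·Cₑ + 29.2·0.0291.
Cₑ = (5.624 − 0.8497) / 0.4 = 11.94 mg/L.
Required removal = 1 − 11.94/20.8 = 42.62 %.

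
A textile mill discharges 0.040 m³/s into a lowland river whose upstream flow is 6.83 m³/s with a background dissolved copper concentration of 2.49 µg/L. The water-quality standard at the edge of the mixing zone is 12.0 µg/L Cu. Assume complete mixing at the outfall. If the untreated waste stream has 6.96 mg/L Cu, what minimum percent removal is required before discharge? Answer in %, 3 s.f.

2.49 µg/L = 0.00249 mg/L.
12.0 µg/L = 0.012 mg/L.
Mass balance: 0.012·6.87 = 0.04·Cₑ + 6.83·0.00249.
Cₑ = (0.08244 − 0.01701) / 0.04 = 1.636 mg/L.
Required removal = 1 − 1.636/6.96 = 76.5 %.

76.5 %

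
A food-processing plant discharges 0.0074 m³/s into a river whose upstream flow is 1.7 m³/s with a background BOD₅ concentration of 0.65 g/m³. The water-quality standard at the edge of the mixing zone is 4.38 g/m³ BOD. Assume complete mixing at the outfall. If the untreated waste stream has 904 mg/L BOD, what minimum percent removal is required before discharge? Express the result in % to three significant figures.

4.73 %

Mass balance: 4.38·1.707 = 0.0074·Cₑ + 1.7·0.65.
Cₑ = (7.478 − 1.105) / 0.0074 = 861.3 mg/L.
Required removal = 1 − 861.3/904 = 4.727 %.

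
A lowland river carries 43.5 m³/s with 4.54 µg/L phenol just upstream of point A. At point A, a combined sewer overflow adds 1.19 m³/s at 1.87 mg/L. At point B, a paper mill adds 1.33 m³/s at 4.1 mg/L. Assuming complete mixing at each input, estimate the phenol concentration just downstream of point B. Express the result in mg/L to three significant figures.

4.54 µg/L = 0.00454 mg/L.
After input A: C = (43.5·0.00454 + 1.19·1.87) / 44.69 = 0.05421 mg/L.
After input B: C = (44.69·0.05421 + 1.33·4.1) / 46.02 = 0.1711 mg/L.

0.171 mg/L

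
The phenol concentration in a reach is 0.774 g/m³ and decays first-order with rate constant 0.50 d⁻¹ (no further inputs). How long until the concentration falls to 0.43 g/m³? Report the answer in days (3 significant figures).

1.18 d

t = ln(C₀/C)/k = ln(0.774/0.43)/0.50 = 0.5878/0.50 = 1.176 d.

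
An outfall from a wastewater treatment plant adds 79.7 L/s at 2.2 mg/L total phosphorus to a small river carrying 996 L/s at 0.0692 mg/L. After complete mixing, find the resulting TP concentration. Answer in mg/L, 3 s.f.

0.227 mg/L

79.7 L/s = 0.0797 m³/s.
996 L/s = 0.996 m³/s.
Flow-weighted mixing gives C = (0.0797·2.2 + 0.996·0.0692) / (0.0797 + 0.996) = 0.2443/1.076 = 0.2271 mg/L.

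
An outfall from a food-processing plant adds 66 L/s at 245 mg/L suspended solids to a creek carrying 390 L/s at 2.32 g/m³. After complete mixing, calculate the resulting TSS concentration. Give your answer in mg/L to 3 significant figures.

37.4 mg/L

66 L/s = 0.066 m³/s.
390 L/s = 0.39 m³/s.
Conservation of mass across the mixing zone: C = (0.066·245 + 0.39·2.32) / (0.066 + 0.39) = 17.07/0.456 = 37.44 mg/L.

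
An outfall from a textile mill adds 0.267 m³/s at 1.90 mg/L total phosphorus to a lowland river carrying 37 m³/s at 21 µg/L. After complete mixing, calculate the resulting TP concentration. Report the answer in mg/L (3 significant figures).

0.0345 mg/L

21 µg/L = 0.021 mg/L.
By mass balance at complete mixing, C = (0.267·1.9 + 37·0.021) / (0.267 + 37) = 1.284/37.27 = 0.03446 mg/L.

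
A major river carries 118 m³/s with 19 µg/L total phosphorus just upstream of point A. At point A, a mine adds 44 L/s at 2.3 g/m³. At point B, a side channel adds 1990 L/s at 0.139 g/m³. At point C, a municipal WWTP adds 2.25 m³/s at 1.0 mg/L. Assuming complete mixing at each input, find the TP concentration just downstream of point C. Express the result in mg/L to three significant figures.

0.0398 mg/L

19 µg/L = 0.019 mg/L.
44 L/s = 0.044 m³/s.
After input A: C = (118·0.019 + 0.044·2.3) / 118 = 0.01985 mg/L.
1990 L/s = 1.99 m³/s.
After input B: C = (118·0.01985 + 1.99·0.139) / 120 = 0.02183 mg/L.
After input C: C = (120·0.02183 + 2.25·1) / 122.3 = 0.03982 mg/L.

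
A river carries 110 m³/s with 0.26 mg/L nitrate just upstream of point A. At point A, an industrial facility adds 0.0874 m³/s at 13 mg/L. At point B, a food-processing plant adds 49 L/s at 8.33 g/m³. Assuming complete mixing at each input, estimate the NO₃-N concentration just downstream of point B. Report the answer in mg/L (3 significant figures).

0.274 mg/L

After input A: C = (110·0.26 + 0.0874·13) / 110.1 = 0.2701 mg/L.
49 L/s = 0.049 m³/s.
After input B: C = (110.1·0.2701 + 0.049·8.33) / 110.1 = 0.2737 mg/L.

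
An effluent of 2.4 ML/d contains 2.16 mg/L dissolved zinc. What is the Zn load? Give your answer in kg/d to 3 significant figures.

2.4 ML/d = 0.02778 m³/s.
Mass flux = Q·C = 0.02778 m³/s × 2.16 g/m³ = 0.06 g/s.
= 0.06 g/s × 86.4 = 5.184 kg/d.

5.18 kg/d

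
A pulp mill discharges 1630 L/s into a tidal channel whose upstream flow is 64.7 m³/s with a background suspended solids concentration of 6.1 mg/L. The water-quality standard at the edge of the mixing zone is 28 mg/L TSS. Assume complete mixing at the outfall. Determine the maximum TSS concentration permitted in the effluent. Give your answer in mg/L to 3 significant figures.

897 mg/L

1630 L/s = 1.63 m³/s.
Mass balance: 28·66.33 = 1.63·Cₑ + 64.7·6.1.
Cₑ = (1857 − 394.7) / 1.63 = 897.3 mg/L.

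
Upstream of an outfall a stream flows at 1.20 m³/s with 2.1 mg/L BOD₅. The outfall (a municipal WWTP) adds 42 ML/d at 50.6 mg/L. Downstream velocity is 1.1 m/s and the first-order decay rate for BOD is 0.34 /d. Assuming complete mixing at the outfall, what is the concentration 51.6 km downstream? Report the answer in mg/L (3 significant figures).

13.4 mg/L

42 ML/d = 0.4861 m³/s.
After complete mixing, C₀ = (0.4861·50.6 + 1.2·2.1) / 1.686 = 16.08 mg/L.
Travel time t = 5.16e+04 m / 1.1 m/s = 4.691e+04 s = 0.5429 d.
C = 16.08·exp(−0.34·0.5429) = 16.08·0.8314 = 13.37 mg/L.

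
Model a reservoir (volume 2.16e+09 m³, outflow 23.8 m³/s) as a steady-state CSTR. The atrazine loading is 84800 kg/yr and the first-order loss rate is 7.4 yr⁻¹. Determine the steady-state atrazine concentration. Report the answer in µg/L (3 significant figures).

5.07 µg/L

Outflow Q = 23.8 m³/s × 3.156e+07 s/yr = 7.511e+08 m³/yr.
Steady-state CSTR mass balance: W = Q·C + k·V·C, so C = W/(Q + kV).
Q + kV = 7.511e+08 + 7.4·2.16e+09 = 1.674e+10 m³/yr.
C = 84800/1.674e+10 = 5.067e-06 kg/m³ = 0.005067 mg/L = 5.067 µg/L.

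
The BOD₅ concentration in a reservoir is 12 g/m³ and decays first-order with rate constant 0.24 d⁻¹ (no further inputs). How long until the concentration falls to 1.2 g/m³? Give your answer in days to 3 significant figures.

9.59 d

t = ln(C₀/C)/k = ln(12/1.2)/0.24 = 2.303/0.24 = 9.594 d.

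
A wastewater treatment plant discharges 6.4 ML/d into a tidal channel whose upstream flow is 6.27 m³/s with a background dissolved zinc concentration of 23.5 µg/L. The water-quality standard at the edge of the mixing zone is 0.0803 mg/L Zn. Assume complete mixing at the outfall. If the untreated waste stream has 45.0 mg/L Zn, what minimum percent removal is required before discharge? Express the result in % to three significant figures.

89.1 %

6.4 ML/d = 0.07407 m³/s.
23.5 µg/L = 0.0235 mg/L.
Mass balance: 0.0803·6.344 = 0.07407·Cₑ + 6.27·0.0235.
Cₑ = (0.5094 − 0.1473) / 0.07407 = 4.888 mg/L.
Required removal = 1 − 4.888/45.0 = 89.14 %.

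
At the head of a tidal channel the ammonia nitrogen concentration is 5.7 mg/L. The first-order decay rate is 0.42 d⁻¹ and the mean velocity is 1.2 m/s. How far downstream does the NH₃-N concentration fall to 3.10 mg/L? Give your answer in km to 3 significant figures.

From C = C₀·e^(−kt), t = ln(C₀/C)/k = ln(5.7/3.10)/0.42 = 0.6091/0.42 = 1.45 d.
Distance = v·t = 1.2 m/s × 1.253e+05 s = 1.504e+05 m = 150.4 km.

150 km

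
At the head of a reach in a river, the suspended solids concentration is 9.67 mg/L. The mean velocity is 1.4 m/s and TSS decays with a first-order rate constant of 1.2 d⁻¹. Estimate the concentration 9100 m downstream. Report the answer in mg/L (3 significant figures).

8.84 mg/L

Travel time t = 9100 m / 1.4 m/s = 9100/1.4 = 6500 s = 0.07523 d.
First-order decay: C = 9.67·exp(−1.2·0.07523) = 9.67·0.9137 = 8.835 mg/L.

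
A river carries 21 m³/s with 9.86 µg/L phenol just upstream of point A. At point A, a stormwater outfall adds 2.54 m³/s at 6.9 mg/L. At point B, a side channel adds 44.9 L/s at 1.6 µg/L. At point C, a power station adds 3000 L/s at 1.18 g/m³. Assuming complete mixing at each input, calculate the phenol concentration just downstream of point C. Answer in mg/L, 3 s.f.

9.86 µg/L = 0.00986 mg/L.
After input A: C = (21·0.00986 + 2.54·6.9) / 23.54 = 0.7533 mg/L.
44.9 L/s = 0.0449 m³/s.
1.6 µg/L = 0.0016 mg/L.
After input B: C = (23.54·0.7533 + 0.0449·0.0016) / 23.58 = 0.7519 mg/L.
3000 L/s = 3 m³/s.
After input C: C = (23.58·0.7519 + 3·1.18) / 26.58 = 0.8002 mg/L.

0.800 mg/L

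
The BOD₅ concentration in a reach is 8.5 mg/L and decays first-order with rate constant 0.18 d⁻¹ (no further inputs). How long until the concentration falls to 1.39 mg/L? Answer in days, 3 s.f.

t = ln(C₀/C)/k = ln(8.5/1.39)/0.18 = 1.811/0.18 = 10.06 d.

10.1 d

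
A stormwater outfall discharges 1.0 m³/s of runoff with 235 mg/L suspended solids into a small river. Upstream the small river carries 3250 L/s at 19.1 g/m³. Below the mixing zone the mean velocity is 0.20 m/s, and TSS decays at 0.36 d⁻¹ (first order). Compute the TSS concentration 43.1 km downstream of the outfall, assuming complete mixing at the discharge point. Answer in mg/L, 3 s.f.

28.5 mg/L

3250 L/s = 3.25 m³/s.
After complete mixing, C₀ = (1·235 + 3.25·19.1) / 4.25 = 69.9 mg/L.
Travel time t = 4.31e+04 m / 0.20 m/s = 2.155e+05 s = 2.494 d.
C = 69.9·exp(−0.36·2.494) = 69.9·0.4074 = 28.48 mg/L.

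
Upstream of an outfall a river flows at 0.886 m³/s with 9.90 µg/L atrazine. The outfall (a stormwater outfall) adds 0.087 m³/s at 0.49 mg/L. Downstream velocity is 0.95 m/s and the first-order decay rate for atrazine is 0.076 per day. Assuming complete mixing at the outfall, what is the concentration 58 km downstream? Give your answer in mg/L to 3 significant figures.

9.90 µg/L = 0.0099 mg/L.
After complete mixing, C₀ = (0.087·0.49 + 0.886·0.0099) / 0.973 = 0.05283 mg/L.
Travel time t = 5.8e+04 m / 0.95 m/s = 6.105e+04 s = 0.7066 d.
C = 0.05283·exp(−0.076·0.7066) = 0.05283·0.9477 = 0.05007 mg/L.

0.0501 mg/L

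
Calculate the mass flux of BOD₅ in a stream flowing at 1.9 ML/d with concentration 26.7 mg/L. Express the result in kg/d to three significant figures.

50.7 kg/d

1.9 ML/d = 0.02199 m³/s.
Mass flux = Q·C = 0.02199 m³/s × 26.7 g/m³ = 0.5872 g/s.
= 0.5872 g/s × 86.4 = 50.73 kg/d.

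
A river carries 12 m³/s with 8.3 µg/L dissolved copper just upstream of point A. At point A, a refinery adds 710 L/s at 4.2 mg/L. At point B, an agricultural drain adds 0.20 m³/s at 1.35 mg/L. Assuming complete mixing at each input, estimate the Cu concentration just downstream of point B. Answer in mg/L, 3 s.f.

8.3 µg/L = 0.0083 mg/L.
710 L/s = 0.71 m³/s.
After input A: C = (12·0.0083 + 0.71·4.2) / 12.71 = 0.2425 mg/L.
After input B: C = (12.71·0.2425 + 0.2·1.35) / 12.91 = 0.2596 mg/L.

0.260 mg/L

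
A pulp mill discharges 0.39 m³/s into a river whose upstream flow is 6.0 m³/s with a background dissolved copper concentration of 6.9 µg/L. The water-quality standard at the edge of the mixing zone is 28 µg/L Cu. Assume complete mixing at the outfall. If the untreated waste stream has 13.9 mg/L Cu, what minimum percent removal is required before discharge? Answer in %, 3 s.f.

97.5 %

6.9 µg/L = 0.0069 mg/L.
28 µg/L = 0.028 mg/L.
Mass balance: 0.028·6.39 = 0.39·Cₑ + 6·0.0069.
Cₑ = (0.1789 − 0.0414) / 0.39 = 0.3526 mg/L.
Required removal = 1 − 0.3526/13.9 = 97.46 %.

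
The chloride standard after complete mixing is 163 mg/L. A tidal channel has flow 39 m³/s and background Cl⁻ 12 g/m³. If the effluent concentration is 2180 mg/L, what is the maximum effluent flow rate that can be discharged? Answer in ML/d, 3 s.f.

252 ML/d

Mass balance at complete mixing: C_std·(Q_w + Q_r) = Q_w·C_e + Q_r·C_b.
Rearranging, Q_w = Q_r·(C_std − C_b)/(C_e − C_std) = 39·(163 − 12) / (2180 − 163) = 2.92 m³/s.
= 252.3 ML/d.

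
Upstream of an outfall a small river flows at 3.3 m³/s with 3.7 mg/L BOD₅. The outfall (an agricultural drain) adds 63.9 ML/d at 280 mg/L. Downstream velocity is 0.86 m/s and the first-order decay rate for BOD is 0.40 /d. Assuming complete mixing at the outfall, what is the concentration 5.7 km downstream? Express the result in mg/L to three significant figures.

63.9 ML/d = 0.7396 m³/s.
After complete mixing, C₀ = (0.7396·280 + 3.3·3.7) / 4.04 = 54.29 mg/L.
Travel time t = 5700 m / 0.86 m/s = 6628 s = 0.07671 d.
C = 54.29·exp(−0.40·0.07671) = 54.29·0.9698 = 52.65 mg/L.

52.6 mg/L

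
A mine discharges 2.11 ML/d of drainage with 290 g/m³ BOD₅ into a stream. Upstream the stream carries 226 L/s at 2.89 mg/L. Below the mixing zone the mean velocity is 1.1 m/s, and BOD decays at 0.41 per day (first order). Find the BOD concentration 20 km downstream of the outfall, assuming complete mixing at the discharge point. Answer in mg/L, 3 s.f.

2.11 ML/d = 0.02442 m³/s.
226 L/s = 0.226 m³/s.
After complete mixing, C₀ = (0.02442·290 + 0.226·2.89) / 0.2504 = 30.89 mg/L.
Travel time t = 2e+04 m / 1.1 m/s = 1.818e+04 s = 0.2104 d.
C = 30.89·exp(−0.41·0.2104) = 30.89·0.9173 = 28.34 mg/L.

28.3 mg/L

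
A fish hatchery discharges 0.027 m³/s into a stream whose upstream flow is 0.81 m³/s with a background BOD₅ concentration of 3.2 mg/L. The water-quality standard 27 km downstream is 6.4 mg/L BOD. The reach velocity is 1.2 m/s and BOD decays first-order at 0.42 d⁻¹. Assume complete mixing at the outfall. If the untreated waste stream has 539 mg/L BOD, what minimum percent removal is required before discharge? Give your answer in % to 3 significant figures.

76.7 %

Travel time to the compliance point: t = 2.7e+04/1.2 = 2.25e+04 s = 0.2604 d; decay factor exp(−0.42·0.2604) = 0.8964.
So the concentration just after mixing may be at most 6.4/0.8964 = 7.14 mg/L.
Mass balance: 7.14·0.837 = 0.027·Cₑ + 0.81·3.2.
Cₑ = (5.976 − 2.592) / 0.027 = 125.3 mg/L.
Required removal = 1 − 125.3/539 = 76.75 %.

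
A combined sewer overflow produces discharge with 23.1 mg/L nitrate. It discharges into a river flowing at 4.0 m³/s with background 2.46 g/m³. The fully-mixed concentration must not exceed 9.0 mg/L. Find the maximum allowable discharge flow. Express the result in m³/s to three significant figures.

1.86 m³/s

Mass balance at complete mixing: C_std·(Q_w + Q_r) = Q_w·C_e + Q_r·C_b.
Rearranging, Q_w = Q_r·(C_std − C_b)/(C_e − C_std) = 4.0·(9 − 2.46) / (23.1 − 9) = 1.855 m³/s.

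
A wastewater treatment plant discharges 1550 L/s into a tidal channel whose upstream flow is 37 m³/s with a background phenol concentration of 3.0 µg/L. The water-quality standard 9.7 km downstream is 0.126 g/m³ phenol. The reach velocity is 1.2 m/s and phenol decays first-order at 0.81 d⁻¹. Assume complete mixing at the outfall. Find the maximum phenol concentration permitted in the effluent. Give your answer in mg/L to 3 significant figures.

1550 L/s = 1.55 m³/s.
3.0 µg/L = 0.003 mg/L.
Travel time to the compliance point: t = 9700/1.2 = 8083 s = 0.09356 d; decay factor exp(−0.81·0.09356) = 0.927.
So the concentration just after mixing may be at most 0.126/0.927 = 0.1359 mg/L.
Mass balance: 0.1359·38.55 = 1.55·Cₑ + 37·0.003.
Cₑ = (5.24 − 0.111) / 1.55 = 3.309 mg/L.

3.31 mg/L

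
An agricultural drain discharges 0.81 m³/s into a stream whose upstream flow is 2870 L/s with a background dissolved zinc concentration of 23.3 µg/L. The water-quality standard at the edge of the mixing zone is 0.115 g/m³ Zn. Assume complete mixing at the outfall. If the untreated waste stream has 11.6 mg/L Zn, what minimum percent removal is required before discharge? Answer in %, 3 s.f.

2870 L/s = 2.87 m³/s.
23.3 µg/L = 0.0233 mg/L.
Mass balance: 0.115·3.68 = 0.81·Cₑ + 2.87·0.0233.
Cₑ = (0.4232 − 0.06687) / 0.81 = 0.4399 mg/L.
Required removal = 1 − 0.4399/11.6 = 96.21 %.

96.2 %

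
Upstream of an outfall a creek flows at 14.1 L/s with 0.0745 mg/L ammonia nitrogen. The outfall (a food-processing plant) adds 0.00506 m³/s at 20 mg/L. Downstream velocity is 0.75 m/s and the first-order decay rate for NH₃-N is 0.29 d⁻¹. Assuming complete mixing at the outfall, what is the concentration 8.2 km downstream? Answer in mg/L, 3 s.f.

5.14 mg/L

14.1 L/s = 0.0141 m³/s.
After complete mixing, C₀ = (0.00506·20 + 0.0141·0.0745) / 0.01916 = 5.337 mg/L.
Travel time t = 8200 m / 0.75 m/s = 1.093e+04 s = 0.1265 d.
C = 5.337·exp(−0.29·0.1265) = 5.337·0.964 = 5.144 mg/L.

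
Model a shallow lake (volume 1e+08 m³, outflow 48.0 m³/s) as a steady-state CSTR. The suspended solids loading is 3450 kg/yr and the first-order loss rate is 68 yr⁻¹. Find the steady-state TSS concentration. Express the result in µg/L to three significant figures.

0.415 µg/L

Outflow Q = 48.0 m³/s × 3.156e+07 s/yr = 1.515e+09 m³/yr.
Steady-state CSTR mass balance: W = Q·C + k·V·C, so C = W/(Q + kV).
Q + kV = 1.515e+09 + 68·1e+08 = 8.315e+09 m³/yr.
C = 3450/8.315e+09 = 4.149e-07 kg/m³ = 0.0004149 mg/L = 0.4149 µg/L.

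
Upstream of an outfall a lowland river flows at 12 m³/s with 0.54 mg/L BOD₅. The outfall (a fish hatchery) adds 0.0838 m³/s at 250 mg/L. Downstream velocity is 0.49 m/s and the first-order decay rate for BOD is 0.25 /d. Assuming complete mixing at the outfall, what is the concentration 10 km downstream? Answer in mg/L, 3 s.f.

After complete mixing, C₀ = (0.0838·250 + 12·0.54) / 12.08 = 2.27 mg/L.
Travel time t = 1e+04 m / 0.49 m/s = 2.041e+04 s = 0.2362 d.
C = 2.27·exp(−0.25·0.2362) = 2.27·0.9427 = 2.14 mg/L.

2.14 mg/L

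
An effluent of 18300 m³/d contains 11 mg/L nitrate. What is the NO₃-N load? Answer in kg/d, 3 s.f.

201 kg/d

18300 m³/d = 0.2118 m³/s.
Mass flux = Q·C = 0.2118 m³/s × 11 g/m³ = 2.33 g/s.
= 2.33 g/s × 86.4 = 201.3 kg/d.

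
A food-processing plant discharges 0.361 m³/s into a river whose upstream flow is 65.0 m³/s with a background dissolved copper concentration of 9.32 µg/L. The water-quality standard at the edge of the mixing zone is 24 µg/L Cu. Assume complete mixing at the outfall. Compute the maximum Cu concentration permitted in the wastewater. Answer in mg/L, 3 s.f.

9.32 µg/L = 0.00932 mg/L.
24 µg/L = 0.024 mg/L.
Mass balance: 0.024·65.36 = 0.361·Cₑ + 65·0.00932.
Cₑ = (1.569 − 0.6058) / 0.361 = 2.667 mg/L.

2.67 mg/L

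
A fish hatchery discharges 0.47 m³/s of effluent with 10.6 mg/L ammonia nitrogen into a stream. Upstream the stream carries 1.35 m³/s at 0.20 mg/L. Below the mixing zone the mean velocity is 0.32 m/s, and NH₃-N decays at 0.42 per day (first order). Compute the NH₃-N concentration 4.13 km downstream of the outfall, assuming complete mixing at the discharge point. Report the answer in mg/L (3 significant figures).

2.71 mg/L

After complete mixing, C₀ = (0.47·10.6 + 1.35·0.2) / 1.82 = 2.886 mg/L.
Travel time t = 4130 m / 0.32 m/s = 1.291e+04 s = 0.1494 d.
C = 2.886·exp(−0.42·0.1494) = 2.886·0.9392 = 2.71 mg/L.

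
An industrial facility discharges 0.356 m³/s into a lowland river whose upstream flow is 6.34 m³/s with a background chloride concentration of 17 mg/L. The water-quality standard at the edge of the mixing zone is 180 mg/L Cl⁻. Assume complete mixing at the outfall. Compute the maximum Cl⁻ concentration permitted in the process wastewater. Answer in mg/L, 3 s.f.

3080 mg/L

Mass balance: 180·6.696 = 0.356·Cₑ + 6.34·17.
Cₑ = (1205 − 107.8) / 0.356 = 3083 mg/L.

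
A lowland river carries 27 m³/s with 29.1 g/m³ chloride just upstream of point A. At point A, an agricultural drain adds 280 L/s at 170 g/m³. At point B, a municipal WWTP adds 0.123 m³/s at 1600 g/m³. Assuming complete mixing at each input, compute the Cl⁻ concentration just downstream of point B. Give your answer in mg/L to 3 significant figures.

37.6 mg/L

280 L/s = 0.28 m³/s.
After input A: C = (27·29.1 + 0.28·170) / 27.28 = 30.55 mg/L.
After input B: C = (27.28·30.55 + 0.123·1600) / 27.4 = 37.59 mg/L.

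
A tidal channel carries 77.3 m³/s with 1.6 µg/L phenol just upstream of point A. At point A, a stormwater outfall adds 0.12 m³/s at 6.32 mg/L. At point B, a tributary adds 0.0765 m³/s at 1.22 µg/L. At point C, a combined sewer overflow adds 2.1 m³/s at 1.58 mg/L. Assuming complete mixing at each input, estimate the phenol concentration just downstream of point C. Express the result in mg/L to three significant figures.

1.6 µg/L = 0.0016 mg/L.
After input A: C = (77.3·0.0016 + 0.12·6.32) / 77.42 = 0.01139 mg/L.
1.22 µg/L = 0.00122 mg/L.
After input B: C = (77.42·0.01139 + 0.0765·0.00122) / 77.5 = 0.01138 mg/L.
After input C: C = (77.5·0.01138 + 2.1·1.58) / 79.6 = 0.05277 mg/L.

0.0528 mg/L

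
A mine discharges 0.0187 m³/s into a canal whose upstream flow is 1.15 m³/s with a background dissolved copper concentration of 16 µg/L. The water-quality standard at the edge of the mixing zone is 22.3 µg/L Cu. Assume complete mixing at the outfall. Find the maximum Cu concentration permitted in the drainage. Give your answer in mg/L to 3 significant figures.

16 µg/L = 0.016 mg/L.
22.3 µg/L = 0.0223 mg/L.
Mass balance: 0.0223·1.169 = 0.0187·Cₑ + 1.15·0.016.
Cₑ = (0.02606 − 0.0184) / 0.0187 = 0.4097 mg/L.

0.410 mg/L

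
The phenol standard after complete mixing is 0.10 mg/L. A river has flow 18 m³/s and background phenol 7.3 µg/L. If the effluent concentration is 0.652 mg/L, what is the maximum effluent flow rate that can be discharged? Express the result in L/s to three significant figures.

3020 L/s

7.3 µg/L = 0.0073 mg/L.
Mass balance at complete mixing: C_std·(Q_w + Q_r) = Q_w·C_e + Q_r·C_b.
Rearranging, Q_w = Q_r·(C_std − C_b)/(C_e − C_std) = 18·(0.1 − 0.0073) / (0.652 − 0.1) = 3.023 m³/s.
= 3023 L/s.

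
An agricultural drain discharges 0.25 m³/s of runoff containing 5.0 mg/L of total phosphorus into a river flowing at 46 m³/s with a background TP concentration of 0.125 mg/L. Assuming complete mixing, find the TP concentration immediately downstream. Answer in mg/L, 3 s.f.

Flow-weighted mixing gives C = (0.25·5 + 46·0.125) / (0.25 + 46) = 7/46.25 = 0.1514 mg/L.

0.151 mg/L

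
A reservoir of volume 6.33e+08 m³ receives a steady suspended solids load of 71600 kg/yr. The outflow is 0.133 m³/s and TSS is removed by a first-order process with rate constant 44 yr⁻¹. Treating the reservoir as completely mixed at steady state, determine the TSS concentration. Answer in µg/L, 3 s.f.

2.57 µg/L

Outflow Q = 0.133 m³/s × 3.156e+07 s/yr = 4.197e+06 m³/yr.
Steady-state CSTR mass balance: W = Q·C + k·V·C, so C = W/(Q + kV).
Q + kV = 4.197e+06 + 44·6.33e+08 = 2.786e+10 m³/yr.
C = 71600/2.786e+10 = 2.57e-06 kg/m³ = 0.00257 mg/L = 2.57 µg/L.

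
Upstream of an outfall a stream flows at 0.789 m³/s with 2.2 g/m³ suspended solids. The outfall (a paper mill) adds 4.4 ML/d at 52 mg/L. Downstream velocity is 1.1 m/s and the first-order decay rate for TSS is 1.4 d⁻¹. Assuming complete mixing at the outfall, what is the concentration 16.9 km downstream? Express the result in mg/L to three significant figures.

4.4 ML/d = 0.05093 m³/s.
After complete mixing, C₀ = (0.05093·52 + 0.789·2.2) / 0.8399 = 5.219 mg/L.
Travel time t = 1.69e+04 m / 1.1 m/s = 1.536e+04 s = 0.1778 d.
C = 5.219·exp(−1.4·0.1778) = 5.219·0.7796 = 4.069 mg/L.

4.07 mg/L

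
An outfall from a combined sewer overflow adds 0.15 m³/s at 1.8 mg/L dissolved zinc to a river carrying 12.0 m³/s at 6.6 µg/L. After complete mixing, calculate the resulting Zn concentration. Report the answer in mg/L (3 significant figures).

6.6 µg/L = 0.0066 mg/L.
Flow-weighted mixing gives C = (0.15·1.8 + 12·0.0066) / (0.15 + 12) = 0.3492/12.15 = 0.02874 mg/L.

0.0287 mg/L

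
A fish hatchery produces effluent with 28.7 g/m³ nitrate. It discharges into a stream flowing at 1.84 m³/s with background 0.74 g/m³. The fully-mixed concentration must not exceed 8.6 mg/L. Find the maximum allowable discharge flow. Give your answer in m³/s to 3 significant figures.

Mass balance at complete mixing: C_std·(Q_w + Q_r) = Q_w·C_e + Q_r·C_b.
Rearranging, Q_w = Q_r·(C_std − C_b)/(C_e − C_std) = 1.84·(8.6 − 0.74) / (28.7 − 8.6) = 0.7195 m³/s.

0.720 m³/s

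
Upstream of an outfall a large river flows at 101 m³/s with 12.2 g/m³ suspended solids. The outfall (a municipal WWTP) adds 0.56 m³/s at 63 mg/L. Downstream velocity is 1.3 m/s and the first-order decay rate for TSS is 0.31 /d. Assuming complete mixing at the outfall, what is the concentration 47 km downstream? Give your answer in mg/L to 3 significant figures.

11.0 mg/L

After complete mixing, C₀ = (0.56·63 + 101·12.2) / 101.6 = 12.48 mg/L.
Travel time t = 4.7e+04 m / 1.3 m/s = 3.615e+04 s = 0.4184 d.
C = 12.48·exp(−0.31·0.4184) = 12.48·0.8783 = 10.96 mg/L.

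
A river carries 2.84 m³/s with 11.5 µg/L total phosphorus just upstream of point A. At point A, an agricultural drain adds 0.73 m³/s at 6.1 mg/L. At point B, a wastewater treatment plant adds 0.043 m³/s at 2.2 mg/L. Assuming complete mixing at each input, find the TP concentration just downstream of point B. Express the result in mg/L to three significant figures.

11.5 µg/L = 0.0115 mg/L.
After input A: C = (2.84·0.0115 + 0.73·6.1) / 3.57 = 1.256 mg/L.
After input B: C = (3.57·1.256 + 0.043·2.2) / 3.613 = 1.268 mg/L.

1.27 mg/L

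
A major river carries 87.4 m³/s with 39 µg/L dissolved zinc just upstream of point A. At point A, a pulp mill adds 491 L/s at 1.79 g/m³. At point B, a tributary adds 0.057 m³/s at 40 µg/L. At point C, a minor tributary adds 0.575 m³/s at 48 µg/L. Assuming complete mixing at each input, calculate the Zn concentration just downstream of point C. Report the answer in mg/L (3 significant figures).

39 µg/L = 0.039 mg/L.
491 L/s = 0.491 m³/s.
After input A: C = (87.4·0.039 + 0.491·1.79) / 87.89 = 0.04878 mg/L.
40 µg/L = 0.04 mg/L.
After input B: C = (87.89·0.04878 + 0.057·0.04) / 87.95 = 0.04878 mg/L.
48 µg/L = 0.048 mg/L.
After input C: C = (87.95·0.04878 + 0.575·0.048) / 88.52 = 0.04877 mg/L.

0.0488 mg/L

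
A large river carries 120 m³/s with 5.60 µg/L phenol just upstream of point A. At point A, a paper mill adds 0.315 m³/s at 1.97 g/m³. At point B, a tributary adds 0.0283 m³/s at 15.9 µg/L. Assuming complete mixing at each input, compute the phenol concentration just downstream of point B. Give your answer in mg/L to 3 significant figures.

5.60 µg/L = 0.0056 mg/L.
After input A: C = (120·0.0056 + 0.315·1.97) / 120.3 = 0.01074 mg/L.
15.9 µg/L = 0.0159 mg/L.
After input B: C = (120.3·0.01074 + 0.0283·0.0159) / 120.3 = 0.01074 mg/L.

0.0107 mg/L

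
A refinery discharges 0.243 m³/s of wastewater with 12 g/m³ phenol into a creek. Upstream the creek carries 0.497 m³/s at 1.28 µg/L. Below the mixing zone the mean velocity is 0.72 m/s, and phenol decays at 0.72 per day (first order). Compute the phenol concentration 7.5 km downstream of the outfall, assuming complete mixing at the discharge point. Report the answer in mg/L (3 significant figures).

3.61 mg/L

1.28 µg/L = 0.00128 mg/L.
After complete mixing, C₀ = (0.243·12 + 0.497·0.00128) / 0.74 = 3.941 mg/L.
Travel time t = 7500 m / 0.72 m/s = 1.042e+04 s = 0.1206 d.
C = 3.941·exp(−0.72·0.1206) = 3.941·0.9169 = 3.614 mg/L.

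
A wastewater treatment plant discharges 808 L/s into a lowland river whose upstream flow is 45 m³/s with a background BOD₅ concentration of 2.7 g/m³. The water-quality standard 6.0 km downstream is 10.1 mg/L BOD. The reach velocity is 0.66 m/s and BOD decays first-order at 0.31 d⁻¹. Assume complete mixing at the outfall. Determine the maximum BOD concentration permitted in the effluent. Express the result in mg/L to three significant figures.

808 L/s = 0.808 m³/s.
Travel time to the compliance point: t = 6000/0.66 = 9091 s = 0.1052 d; decay factor exp(−0.31·0.1052) = 0.9679.
So the concentration just after mixing may be at most 10.1/0.9679 = 10.43 mg/L.
Mass balance: 10.43·45.81 = 0.808·Cₑ + 45·2.7.
Cₑ = (478 − 121.5) / 0.808 = 441.2 mg/L.

441 mg/L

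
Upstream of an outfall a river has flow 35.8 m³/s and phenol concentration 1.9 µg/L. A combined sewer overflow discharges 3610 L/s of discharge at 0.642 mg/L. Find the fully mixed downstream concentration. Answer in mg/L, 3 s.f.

3610 L/s = 3.61 m³/s.
1.9 µg/L = 0.0019 mg/L.
By mass balance at complete mixing, C = (3.61·0.642 + 35.8·0.0019) / (3.61 + 35.8) = 2.386/39.41 = 0.06053 mg/L.

0.0605 mg/L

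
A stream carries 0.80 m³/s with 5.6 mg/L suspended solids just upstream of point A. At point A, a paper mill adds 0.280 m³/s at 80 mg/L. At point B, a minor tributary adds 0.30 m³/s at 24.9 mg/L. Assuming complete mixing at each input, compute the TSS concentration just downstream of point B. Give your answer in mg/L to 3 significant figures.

After input A: C = (0.8·5.6 + 0.28·80) / 1.08 = 24.89 mg/L.
After input B: C = (1.08·24.89 + 0.3·24.9) / 1.38 = 24.89 mg/L.

24.9 mg/L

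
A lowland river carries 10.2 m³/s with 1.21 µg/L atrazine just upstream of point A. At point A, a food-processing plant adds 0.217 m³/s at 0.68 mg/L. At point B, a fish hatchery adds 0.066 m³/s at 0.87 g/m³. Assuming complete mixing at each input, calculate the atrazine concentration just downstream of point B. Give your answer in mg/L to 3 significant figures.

1.21 µg/L = 0.00121 mg/L.
After input A: C = (10.2·0.00121 + 0.217·0.68) / 10.42 = 0.01535 mg/L.
After input B: C = (10.42·0.01535 + 0.066·0.87) / 10.48 = 0.02073 mg/L.

0.0207 mg/L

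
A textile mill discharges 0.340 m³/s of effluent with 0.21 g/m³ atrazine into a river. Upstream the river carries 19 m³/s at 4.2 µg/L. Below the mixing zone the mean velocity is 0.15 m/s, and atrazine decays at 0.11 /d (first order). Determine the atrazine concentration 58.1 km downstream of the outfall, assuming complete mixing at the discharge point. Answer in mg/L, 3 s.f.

0.00477 mg/L

4.2 µg/L = 0.0042 mg/L.
After complete mixing, C₀ = (0.34·0.21 + 19·0.0042) / 19.34 = 0.007818 mg/L.
Travel time t = 5.81e+04 m / 0.15 m/s = 3.873e+05 s = 4.483 d.
C = 0.007818·exp(−0.11·4.483) = 0.007818·0.6107 = 0.004775 mg/L.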